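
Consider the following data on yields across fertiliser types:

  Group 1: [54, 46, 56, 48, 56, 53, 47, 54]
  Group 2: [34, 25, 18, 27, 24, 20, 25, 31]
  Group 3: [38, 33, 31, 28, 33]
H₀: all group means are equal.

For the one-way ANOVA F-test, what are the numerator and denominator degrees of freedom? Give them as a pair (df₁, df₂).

k = 3 groups, N = 21 total
df = (k−1, N−k) = (3−1, 21−3) = (2, 18)

degrees of freedom = [2, 18]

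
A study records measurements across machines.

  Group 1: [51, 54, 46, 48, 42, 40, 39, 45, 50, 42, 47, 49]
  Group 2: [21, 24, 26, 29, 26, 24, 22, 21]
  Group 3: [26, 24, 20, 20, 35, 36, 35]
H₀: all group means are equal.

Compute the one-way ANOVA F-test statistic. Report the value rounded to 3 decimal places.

test statistic = 55.093

Group means [46.08, 24.12, 28.00], grand mean 34.889
SSB = Σnᵢ(x̄ᵢ−x̄)² = 2762.875; SSW = ΣΣ(x−x̄ᵢ)² = 601.792
MSB = 2762.875/2 = 1381.4375; MSW = 601.792/24 = 25.0747
F = MSB/MSW = 55.0930
df = (2, 24)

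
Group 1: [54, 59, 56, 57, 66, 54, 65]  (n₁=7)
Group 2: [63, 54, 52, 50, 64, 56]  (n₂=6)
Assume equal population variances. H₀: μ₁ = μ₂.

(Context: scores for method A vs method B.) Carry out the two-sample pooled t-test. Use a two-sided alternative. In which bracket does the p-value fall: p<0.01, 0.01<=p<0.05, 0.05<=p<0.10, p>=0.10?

p-value bracket: p>=0.10

x̄₁=58.714, s₁=4.957, n₁=7
x̄₂=56.500, s₂=5.788, n₂=6
s_p² = [6·4.957² + 5·5.788²]/11 = 28.6299
SE = √(s_p²·(1/7+1/6)) = 2.9768
t = (58.714−56.500)/2.9768 = 0.7438
df = 11
p-value (two-sided) = 0.47257
→ bracket: p>=0.10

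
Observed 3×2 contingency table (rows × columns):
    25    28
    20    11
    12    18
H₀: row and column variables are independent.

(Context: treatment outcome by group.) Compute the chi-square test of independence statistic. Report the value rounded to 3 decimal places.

test statistic = 3.983

Row totals [53, 31, 30], col totals [57, 57], n=114
χ² = (25−26.50)²/26.50 + (28−26.50)²/26.50 + (20−15.50)²/15.50 + (11−15.50)²/15.50 + (12−15.00)²/15.00 + (18−15.00)²/15.00 = 3.9827
df = 2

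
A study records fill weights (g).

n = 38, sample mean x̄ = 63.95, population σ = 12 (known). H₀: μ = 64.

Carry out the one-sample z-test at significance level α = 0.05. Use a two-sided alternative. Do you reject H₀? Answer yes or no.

SE = σ/√n = 12/√38 = 1.9467
z = (x̄−μ₀)/SE = (63.95−64)/1.9467 = -0.0257
p-value (two-sided) = 0.97951
At α=0.05: p ≥ α → fail to reject H₀

reject H₀: no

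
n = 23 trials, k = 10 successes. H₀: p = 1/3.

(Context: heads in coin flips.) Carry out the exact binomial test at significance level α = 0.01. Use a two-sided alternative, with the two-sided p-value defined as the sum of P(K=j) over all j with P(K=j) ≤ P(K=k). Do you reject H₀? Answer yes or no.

Exact binomial: n=23, k=10, p₀=1/3=0.3333
P(X=j) = C(n,j)·p₀^j·(1−p₀)^(n−j); p = Σ P(X=j) over j with P(X=j) ≤ P(X=10)
p-value (two-sided) = 0.37591
At α=0.01: p ≥ α → fail to reject H₀

reject H₀: no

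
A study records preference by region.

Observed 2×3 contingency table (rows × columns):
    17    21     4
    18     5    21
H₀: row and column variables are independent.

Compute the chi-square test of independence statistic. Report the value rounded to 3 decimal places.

test statistic = 21.400

Row totals [42, 44], col totals [35, 26, 25], n=86
χ² = (17−17.09)²/17.09 + (21−12.70)²/12.70 + (4−12.21)²/12.21 + (18−17.91)²/17.91 + (5−13.30)²/13.30 + (21−12.79)²/12.79 = 21.3998
df = 2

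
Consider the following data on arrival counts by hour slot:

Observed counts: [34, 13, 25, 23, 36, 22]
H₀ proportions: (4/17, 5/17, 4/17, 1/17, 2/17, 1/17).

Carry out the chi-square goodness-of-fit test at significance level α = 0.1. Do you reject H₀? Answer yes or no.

n = 153; E_i = n·p_i = [36.00, 45.00, 36.00, 9.00, 18.00, 9.00]
χ² = (34−36.00)²/36.00 + (13−45.00)²/45.00 + (25−36.00)²/36.00 + (23−9.00)²/9.00 + (36−18.00)²/18.00 + (22−9.00)²/9.00 = 84.7833
df = 5
p-value (upper-tail) = 0.00000
At α=0.1: p < α → reject H₀

reject H₀: yes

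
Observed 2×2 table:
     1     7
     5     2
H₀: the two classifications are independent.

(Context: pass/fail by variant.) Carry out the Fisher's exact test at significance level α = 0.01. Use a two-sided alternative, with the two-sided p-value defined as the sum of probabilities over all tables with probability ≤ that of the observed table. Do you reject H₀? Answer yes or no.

Margins: r₁=8, r₂=7, c₁=6, c₂=9, n=15
p_obs = C(8,1)·C(7,5)/C(15,6); sum pmf over tables with pmf ≤ p_obs
p-value (two-sided) = 0.04056
At α=0.01: p ≥ α → fail to reject H₀

reject H₀: no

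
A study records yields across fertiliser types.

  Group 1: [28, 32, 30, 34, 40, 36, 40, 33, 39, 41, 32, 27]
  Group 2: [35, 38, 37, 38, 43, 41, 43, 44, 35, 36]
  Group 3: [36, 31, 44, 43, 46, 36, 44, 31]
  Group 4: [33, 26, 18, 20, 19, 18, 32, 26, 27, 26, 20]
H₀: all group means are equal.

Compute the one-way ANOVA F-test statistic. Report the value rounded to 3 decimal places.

test statistic = 20.260

Group means [34.33, 39.00, 38.88, 24.09], grand mean 33.610
SSB = Σnᵢ(x̄ᵢ−x̄)² = 1515.305; SSW = ΣΣ(x−x̄ᵢ)² = 922.451
MSB = 1515.305/3 = 505.1018; MSW = 922.451/37 = 24.9311
F = MSB/MSW = 20.2599
df = (3, 37)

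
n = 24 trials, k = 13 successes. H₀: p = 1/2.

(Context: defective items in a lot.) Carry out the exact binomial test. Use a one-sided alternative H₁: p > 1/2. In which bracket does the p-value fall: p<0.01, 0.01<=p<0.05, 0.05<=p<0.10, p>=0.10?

p-value bracket: p>=0.10

Exact binomial: n=24, k=13, p₀=1/2=0.5000
P(X≥13) from Σ C(n,i)·p₀^i·(1−p₀)^(n−i)
p-value (one-sided, H₁ greater) = 0.41941
→ bracket: p>=0.10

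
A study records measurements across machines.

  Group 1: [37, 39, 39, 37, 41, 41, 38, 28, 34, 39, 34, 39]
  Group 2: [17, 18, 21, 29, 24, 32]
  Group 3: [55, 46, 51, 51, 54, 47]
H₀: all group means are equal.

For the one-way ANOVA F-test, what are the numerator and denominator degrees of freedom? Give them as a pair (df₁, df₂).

degrees of freedom = [2, 21]

k = 3 groups, N = 24 total
df = (k−1, N−k) = (3−1, 24−3) = (2, 21)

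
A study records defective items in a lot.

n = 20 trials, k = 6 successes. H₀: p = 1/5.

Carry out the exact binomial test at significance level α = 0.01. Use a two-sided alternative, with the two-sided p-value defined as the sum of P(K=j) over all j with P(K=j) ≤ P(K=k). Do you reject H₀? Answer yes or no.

reject H₀: no

Exact binomial: n=20, k=6, p₀=1/5=0.2000
P(X=j) = C(n,j)·p₀^j·(1−p₀)^(n−j); p = Σ P(X=j) over j with P(X=j) ≤ P(X=6)
p-value (two-sided) = 0.26497
At α=0.01: p ≥ α → fail to reject H₀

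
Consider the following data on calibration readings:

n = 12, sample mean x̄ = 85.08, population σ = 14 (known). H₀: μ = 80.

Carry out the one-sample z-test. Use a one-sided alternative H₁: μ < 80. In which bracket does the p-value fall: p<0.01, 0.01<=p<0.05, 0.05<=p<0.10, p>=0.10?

p-value bracket: p>=0.10

SE = σ/√n = 14/√12 = 4.0415
z = (x̄−μ₀)/SE = (85.08−80)/4.0415 = 1.2570
p-value (one-sided, H₁ less) = 0.89562
→ bracket: p>=0.10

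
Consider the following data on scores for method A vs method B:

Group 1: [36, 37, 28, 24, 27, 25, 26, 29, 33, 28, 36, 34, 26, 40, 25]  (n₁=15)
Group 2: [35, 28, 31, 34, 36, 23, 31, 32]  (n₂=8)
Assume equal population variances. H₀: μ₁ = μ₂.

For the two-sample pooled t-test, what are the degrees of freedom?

df = n₁ + n₂ − 2 = 15 + 8 − 2 = 21

degrees of freedom = 21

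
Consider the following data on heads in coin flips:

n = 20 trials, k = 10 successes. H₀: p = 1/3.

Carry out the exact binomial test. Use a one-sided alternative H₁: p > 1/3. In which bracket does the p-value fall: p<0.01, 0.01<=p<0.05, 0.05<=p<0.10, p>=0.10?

Exact binomial: n=20, k=10, p₀=1/3=0.3333
P(X≥10) from Σ C(n,i)·p₀^i·(1−p₀)^(n−i)
p-value (one-sided, H₁ greater) = 0.09190
→ bracket: 0.05<=p<0.10

p-value bracket: 0.05<=p<0.10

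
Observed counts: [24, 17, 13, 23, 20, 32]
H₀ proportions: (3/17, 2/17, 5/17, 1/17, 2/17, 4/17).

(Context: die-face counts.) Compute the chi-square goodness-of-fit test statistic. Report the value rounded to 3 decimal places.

test statistic = 49.605

n = 129; E_i = n·p_i = [22.76, 15.18, 37.94, 7.59, 15.18, 30.35]
χ² = (24−22.76)²/22.76 + (17−15.18)²/15.18 + (13−37.94)²/37.94 + (23−7.59)²/7.59 + (20−15.18)²/15.18 + (32−30.35)²/30.35 = 49.6054
df = 5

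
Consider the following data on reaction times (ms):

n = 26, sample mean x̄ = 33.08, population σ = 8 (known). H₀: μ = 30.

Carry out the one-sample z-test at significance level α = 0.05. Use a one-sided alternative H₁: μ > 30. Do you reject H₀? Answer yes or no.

SE = σ/√n = 8/√26 = 1.5689
z = (x̄−μ₀)/SE = (33.08−30)/1.5689 = 1.9631
p-value (one-sided, H₁ greater) = 0.02482
At α=0.05: p < α → reject H₀

reject H₀: yes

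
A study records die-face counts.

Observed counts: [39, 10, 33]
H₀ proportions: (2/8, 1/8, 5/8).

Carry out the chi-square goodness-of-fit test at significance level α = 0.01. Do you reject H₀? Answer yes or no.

reject H₀: yes

n = 82; E_i = n·p_i = [20.50, 10.25, 51.25]
χ² = (39−20.50)²/20.50 + (10−10.25)²/10.25 + (33−51.25)²/51.25 = 23.2000
df = 2
p-value (upper-tail) = 0.00001
At α=0.01: p < α → reject H₀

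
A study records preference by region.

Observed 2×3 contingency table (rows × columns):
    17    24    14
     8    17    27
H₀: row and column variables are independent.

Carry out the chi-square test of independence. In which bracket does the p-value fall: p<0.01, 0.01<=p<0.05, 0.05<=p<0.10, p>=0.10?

Row totals [55, 52], col totals [25, 41, 41], n=107
χ² = (17−12.85)²/12.85 + (24−21.07)²/21.07 + (14−21.07)²/21.07 + (8−12.15)²/12.15 + (17−19.93)²/19.93 + (27−19.93)²/19.93 = 8.4796
df = 2
p-value (upper-tail) = 0.01441
→ bracket: 0.01<=p<0.05

p-value bracket: 0.01<=p<0.05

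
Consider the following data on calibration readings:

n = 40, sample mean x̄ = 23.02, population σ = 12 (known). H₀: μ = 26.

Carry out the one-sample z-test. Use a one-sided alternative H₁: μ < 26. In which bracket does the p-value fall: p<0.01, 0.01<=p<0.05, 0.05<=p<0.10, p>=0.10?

SE = σ/√n = 12/√40 = 1.8974
z = (x̄−μ₀)/SE = (23.02−26)/1.8974 = -1.5706
p-value (one-sided, H₁ less) = 0.05814
→ bracket: 0.05<=p<0.10

p-value bracket: 0.05<=p<0.10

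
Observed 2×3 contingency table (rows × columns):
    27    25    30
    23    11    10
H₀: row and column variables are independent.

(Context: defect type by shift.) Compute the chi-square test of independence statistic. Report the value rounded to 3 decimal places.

Row totals [82, 44], col totals [50, 36, 40], n=126
χ² = (27−32.54)²/32.54 + (25−23.43)²/23.43 + (30−26.03)²/26.03 + (23−17.46)²/17.46 + (11−12.57)²/12.57 + (10−13.97)²/13.97 = 4.7348
df = 2

test statistic = 4.735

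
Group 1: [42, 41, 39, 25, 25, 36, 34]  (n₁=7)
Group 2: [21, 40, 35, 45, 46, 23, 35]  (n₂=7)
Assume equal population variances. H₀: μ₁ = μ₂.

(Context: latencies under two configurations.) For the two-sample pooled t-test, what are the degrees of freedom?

degrees of freedom = 12

df = n₁ + n₂ − 2 = 7 + 7 − 2 = 12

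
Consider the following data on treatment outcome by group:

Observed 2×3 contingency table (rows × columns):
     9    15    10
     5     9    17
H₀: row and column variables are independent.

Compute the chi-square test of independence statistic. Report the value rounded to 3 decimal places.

Row totals [34, 31], col totals [14, 24, 27], n=65
χ² = (9−7.32)²/7.32 + (15−12.55)²/12.55 + (10−14.12)²/14.12 + (5−6.68)²/6.68 + (9−11.45)²/11.45 + (17−12.88)²/12.88 = 4.3284
df = 2

test statistic = 4.328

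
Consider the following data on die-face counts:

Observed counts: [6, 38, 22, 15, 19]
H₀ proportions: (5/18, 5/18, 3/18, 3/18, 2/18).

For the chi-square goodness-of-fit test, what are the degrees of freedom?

df = k − 1 = 5 − 1 = 4

degrees of freedom = 4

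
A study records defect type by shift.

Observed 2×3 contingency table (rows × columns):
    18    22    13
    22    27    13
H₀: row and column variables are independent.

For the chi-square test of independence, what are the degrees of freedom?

df = (r−1)(c−1) = (2−1)·(3−1) = 2

degrees of freedom = 2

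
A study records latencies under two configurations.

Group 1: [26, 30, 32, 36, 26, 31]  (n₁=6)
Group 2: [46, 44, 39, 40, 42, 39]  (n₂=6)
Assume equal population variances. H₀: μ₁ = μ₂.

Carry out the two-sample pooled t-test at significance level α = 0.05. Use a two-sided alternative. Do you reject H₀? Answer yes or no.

x̄₁=30.167, s₁=3.817, n₁=6
x̄₂=41.667, s₂=2.875, n₂=6
s_p² = [5·3.817² + 5·2.875²]/10 = 11.4167
SE = √(s_p²·(1/6+1/6)) = 1.9508
t = (30.167−41.667)/1.9508 = -5.8951
df = 10
p-value (two-sided) = 0.00015
At α=0.05: p < α → reject H₀

reject H₀: yes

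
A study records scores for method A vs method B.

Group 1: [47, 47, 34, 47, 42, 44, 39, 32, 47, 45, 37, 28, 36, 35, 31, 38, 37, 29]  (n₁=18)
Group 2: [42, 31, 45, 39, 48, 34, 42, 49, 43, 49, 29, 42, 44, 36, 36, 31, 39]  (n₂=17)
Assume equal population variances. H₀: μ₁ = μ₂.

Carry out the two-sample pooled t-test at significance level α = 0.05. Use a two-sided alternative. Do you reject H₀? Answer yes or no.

reject H₀: no

x̄₁=38.611, s₁=6.491, n₁=18
x̄₂=39.941, s₂=6.329, n₂=17
s_p² = [17·6.491² + 16·6.329²]/33 = 41.1278
SE = √(s_p²·(1/18+1/17)) = 2.1689
t = (38.611−39.941)/2.1689 = -0.6132
df = 33
p-value (two-sided) = 0.54392
At α=0.05: p ≥ α → fail to reject H₀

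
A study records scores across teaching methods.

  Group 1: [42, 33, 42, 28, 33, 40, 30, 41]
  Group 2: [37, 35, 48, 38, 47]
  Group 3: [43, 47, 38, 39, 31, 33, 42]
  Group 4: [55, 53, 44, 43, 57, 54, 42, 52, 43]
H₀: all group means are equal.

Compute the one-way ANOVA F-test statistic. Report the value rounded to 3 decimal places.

Group means [36.12, 41.00, 39.00, 49.22], grand mean 41.724
SSB = Σnᵢ(x̄ᵢ−x̄)² = 811.363; SSW = ΣΣ(x−x̄ᵢ)² = 862.431
MSB = 811.363/3 = 270.4542; MSW = 862.431/25 = 34.4972
F = MSB/MSW = 7.8399
df = (3, 25)

test statistic = 7.840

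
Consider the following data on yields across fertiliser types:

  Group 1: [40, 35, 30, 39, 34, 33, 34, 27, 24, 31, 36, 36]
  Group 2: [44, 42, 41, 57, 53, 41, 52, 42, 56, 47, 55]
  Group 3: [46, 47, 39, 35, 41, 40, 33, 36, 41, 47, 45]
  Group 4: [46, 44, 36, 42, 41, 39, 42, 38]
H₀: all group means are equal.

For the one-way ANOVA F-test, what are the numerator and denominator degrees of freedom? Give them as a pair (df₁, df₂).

degrees of freedom = [3, 38]

k = 4 groups, N = 42 total
df = (k−1, N−k) = (4−1, 42−4) = (3, 38)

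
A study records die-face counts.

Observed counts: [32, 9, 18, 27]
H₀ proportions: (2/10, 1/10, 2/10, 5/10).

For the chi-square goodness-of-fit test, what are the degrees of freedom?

df = k − 1 = 4 − 1 = 3

degrees of freedom = 3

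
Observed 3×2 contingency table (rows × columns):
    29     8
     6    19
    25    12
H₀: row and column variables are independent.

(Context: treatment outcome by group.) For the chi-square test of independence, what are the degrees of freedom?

degrees of freedom = 2

df = (r−1)(c−1) = (3−1)·(2−1) = 2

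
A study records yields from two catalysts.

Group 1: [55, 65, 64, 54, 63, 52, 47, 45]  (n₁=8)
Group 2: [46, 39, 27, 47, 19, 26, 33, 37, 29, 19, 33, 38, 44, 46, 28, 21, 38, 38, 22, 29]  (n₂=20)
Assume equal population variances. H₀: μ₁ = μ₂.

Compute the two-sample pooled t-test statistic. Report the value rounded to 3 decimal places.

x̄₁=55.625, s₁=7.708, n₁=8
x̄₂=32.950, s₂=9.122, n₂=20
s_p² = [7·7.708² + 19·9.122²]/26 = 76.8010
SE = √(s_p²·(1/8+1/20)) = 3.6661
t = (55.625−32.950)/3.6661 = 6.1851
df = 26

test statistic = 6.185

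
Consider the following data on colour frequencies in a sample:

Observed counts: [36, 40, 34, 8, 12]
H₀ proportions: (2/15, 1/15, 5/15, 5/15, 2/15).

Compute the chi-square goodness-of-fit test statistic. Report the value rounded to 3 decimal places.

n = 130; E_i = n·p_i = [17.33, 8.67, 43.33, 43.33, 17.33]
χ² = (36−17.33)²/17.33 + (40−8.67)²/8.67 + (34−43.33)²/43.33 + (8−43.33)²/43.33 + (12−17.33)²/17.33 = 165.8462
df = 4

test statistic = 165.846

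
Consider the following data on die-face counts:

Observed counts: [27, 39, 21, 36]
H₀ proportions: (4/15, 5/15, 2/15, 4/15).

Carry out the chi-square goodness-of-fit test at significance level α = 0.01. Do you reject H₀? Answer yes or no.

reject H₀: no

n = 123; E_i = n·p_i = [32.80, 41.00, 16.40, 32.80]
χ² = (27−32.80)²/32.80 + (39−41.00)²/41.00 + (21−16.40)²/16.40 + (36−32.80)²/32.80 = 2.7256
df = 3
p-value (upper-tail) = 0.43589
At α=0.01: p ≥ α → fail to reject H₀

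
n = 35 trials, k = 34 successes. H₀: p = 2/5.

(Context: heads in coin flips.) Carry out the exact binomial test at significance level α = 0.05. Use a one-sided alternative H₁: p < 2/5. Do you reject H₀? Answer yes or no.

Exact binomial: n=35, k=34, p₀=2/5=0.4000
P(X≤34) from Σ C(n,i)·p₀^i·(1−p₀)^(n−i)
p-value (one-sided, H₁ less) = 1.00000
At α=0.05: p ≥ α → fail to reject H₀

reject H₀: no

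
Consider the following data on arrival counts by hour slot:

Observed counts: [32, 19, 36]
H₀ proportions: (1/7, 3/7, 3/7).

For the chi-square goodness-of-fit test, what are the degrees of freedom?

degrees of freedom = 2

df = k − 1 = 3 − 1 = 2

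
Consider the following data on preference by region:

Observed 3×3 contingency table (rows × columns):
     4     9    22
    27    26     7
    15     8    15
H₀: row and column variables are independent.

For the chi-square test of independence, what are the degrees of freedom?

degrees of freedom = 4

df = (r−1)(c−1) = (3−1)·(3−1) = 4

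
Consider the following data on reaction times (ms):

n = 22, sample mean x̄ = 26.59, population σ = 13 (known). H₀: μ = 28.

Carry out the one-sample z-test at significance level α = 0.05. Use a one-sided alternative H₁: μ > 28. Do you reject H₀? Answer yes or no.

reject H₀: no

SE = σ/√n = 13/√22 = 2.7716
z = (x̄−μ₀)/SE = (26.59−28)/2.7716 = -0.5087
p-value (one-sided, H₁ greater) = 0.69453
At α=0.05: p ≥ α → fail to reject H₀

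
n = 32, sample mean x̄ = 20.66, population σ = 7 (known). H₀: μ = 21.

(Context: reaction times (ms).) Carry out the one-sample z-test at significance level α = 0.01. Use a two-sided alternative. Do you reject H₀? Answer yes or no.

reject H₀: no

SE = σ/√n = 7/√32 = 1.2374
z = (x̄−μ₀)/SE = (20.66−21)/1.2374 = -0.2748
p-value (two-sided) = 0.78350
At α=0.01: p ≥ α → fail to reject H₀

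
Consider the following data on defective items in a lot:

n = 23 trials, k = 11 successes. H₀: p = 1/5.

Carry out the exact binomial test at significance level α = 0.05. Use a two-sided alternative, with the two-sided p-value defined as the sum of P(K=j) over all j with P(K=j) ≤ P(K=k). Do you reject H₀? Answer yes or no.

reject H₀: yes

Exact binomial: n=23, k=11, p₀=1/5=0.2000
P(X=j) = C(n,j)·p₀^j·(1−p₀)^(n−j); p = Σ P(X=j) over j with P(X=j) ≤ P(X=11)
p-value (two-sided) = 0.00250
At α=0.05: p < α → reject H₀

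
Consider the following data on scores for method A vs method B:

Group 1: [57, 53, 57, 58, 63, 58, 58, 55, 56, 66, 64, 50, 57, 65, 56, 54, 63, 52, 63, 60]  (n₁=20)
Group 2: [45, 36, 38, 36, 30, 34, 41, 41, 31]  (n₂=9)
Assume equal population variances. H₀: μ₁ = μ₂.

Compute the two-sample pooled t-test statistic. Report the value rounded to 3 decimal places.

x̄₁=58.250, s₁=4.518, n₁=20
x̄₂=36.889, s₂=4.910, n₂=9
s_p² = [19·4.518² + 8·4.910²]/27 = 21.5051
SE = √(s_p²·(1/20+1/9)) = 1.8614
t = (58.250−36.889)/1.8614 = 11.4760
df = 27

test statistic = 11.476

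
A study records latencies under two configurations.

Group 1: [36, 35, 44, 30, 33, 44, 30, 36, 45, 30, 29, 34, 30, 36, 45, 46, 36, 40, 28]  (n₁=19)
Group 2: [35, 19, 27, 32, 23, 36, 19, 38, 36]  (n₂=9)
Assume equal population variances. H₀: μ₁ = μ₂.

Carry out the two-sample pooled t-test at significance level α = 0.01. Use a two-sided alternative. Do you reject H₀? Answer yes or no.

x̄₁=36.158, s₁=6.131, n₁=19
x̄₂=29.444, s₂=7.601, n₂=9
s_p² = [18·6.131² + 8·7.601²]/26 = 43.7980
SE = √(s_p²·(1/19+1/9)) = 2.6780
t = (36.158−29.444)/2.6780 = 2.5069
df = 26
p-value (two-sided) = 0.01876
At α=0.01: p ≥ α → fail to reject H₀

reject H₀: no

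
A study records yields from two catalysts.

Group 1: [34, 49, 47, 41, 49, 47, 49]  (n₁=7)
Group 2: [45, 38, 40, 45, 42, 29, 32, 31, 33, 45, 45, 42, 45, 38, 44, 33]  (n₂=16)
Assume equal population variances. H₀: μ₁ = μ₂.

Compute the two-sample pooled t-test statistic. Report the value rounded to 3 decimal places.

x̄₁=45.143, s₁=5.669, n₁=7
x̄₂=39.188, s₂=5.833, n₂=16
s_p² = [6·5.669² + 15·5.833²]/21 = 33.4902
SE = √(s_p²·(1/7+1/16)) = 2.6225
t = (45.143−39.188)/2.6225 = 2.2709
df = 21

test statistic = 2.271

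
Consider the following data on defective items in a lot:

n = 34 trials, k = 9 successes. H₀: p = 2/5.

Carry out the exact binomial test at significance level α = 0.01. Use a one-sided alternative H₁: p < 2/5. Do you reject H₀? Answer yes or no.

reject H₀: no

Exact binomial: n=34, k=9, p₀=2/5=0.4000
P(X≤9) from Σ C(n,i)·p₀^i·(1−p₀)^(n−i)
p-value (one-sided, H₁ less) = 0.07316
At α=0.01: p ≥ α → fail to reject H₀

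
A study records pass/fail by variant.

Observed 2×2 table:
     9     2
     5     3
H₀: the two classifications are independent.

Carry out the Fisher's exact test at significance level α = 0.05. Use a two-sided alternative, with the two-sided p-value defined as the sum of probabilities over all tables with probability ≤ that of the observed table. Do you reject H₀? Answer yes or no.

reject H₀: no

Margins: r₁=11, r₂=8, c₁=14, c₂=5, n=19
p_obs = C(11,9)·C(8,5)/C(19,14); sum pmf over tables with pmf ≤ p_obs
p-value (two-sided) = 0.60268
At α=0.05: p ≥ α → fail to reject H₀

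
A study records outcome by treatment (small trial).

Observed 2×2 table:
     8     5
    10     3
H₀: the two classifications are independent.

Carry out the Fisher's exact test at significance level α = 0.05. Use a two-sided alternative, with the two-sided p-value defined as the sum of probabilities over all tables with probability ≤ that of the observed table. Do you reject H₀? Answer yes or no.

Margins: r₁=13, r₂=13, c₁=18, c₂=8, n=26
p_obs = C(13,8)·C(13,10)/C(26,18); sum pmf over tables with pmf ≤ p_obs
p-value (two-sided) = 0.67277
At α=0.05: p ≥ α → fail to reject H₀

reject H₀: no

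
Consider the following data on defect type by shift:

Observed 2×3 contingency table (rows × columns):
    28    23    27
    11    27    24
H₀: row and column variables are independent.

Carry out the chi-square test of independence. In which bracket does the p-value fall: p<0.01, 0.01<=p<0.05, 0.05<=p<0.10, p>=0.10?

Row totals [78, 62], col totals [39, 50, 51], n=140
χ² = (28−21.73)²/21.73 + (23−27.86)²/27.86 + (27−28.41)²/28.41 + (11−17.27)²/17.27 + (27−22.14)²/22.14 + (24−22.59)²/22.59 = 6.1586
df = 2
p-value (upper-tail) = 0.04599
→ bracket: 0.01<=p<0.05

p-value bracket: 0.01<=p<0.05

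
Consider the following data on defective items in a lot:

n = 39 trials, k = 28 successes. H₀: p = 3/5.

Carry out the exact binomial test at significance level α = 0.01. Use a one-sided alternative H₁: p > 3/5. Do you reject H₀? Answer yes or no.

reject H₀: no

Exact binomial: n=39, k=28, p₀=3/5=0.6000
P(X≥28) from Σ C(n,i)·p₀^i·(1−p₀)^(n−i)
p-value (one-sided, H₁ greater) = 0.08822
At α=0.01: p ≥ α → fail to reject H₀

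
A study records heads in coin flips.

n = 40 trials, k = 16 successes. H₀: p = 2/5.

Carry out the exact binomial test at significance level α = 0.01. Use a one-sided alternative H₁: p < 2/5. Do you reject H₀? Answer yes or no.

reject H₀: no

Exact binomial: n=40, k=16, p₀=2/5=0.4000
P(X≤16) from Σ C(n,i)·p₀^i·(1−p₀)^(n−i)
p-value (one-sided, H₁ less) = 0.56813
At α=0.01: p ≥ α → fail to reject H₀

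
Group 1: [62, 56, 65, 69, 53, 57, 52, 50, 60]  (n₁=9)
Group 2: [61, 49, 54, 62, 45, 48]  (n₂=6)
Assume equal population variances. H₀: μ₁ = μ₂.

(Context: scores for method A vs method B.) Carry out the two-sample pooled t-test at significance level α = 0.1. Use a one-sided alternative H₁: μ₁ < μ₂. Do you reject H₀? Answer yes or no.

reject H₀: no

x̄₁=58.222, s₁=6.320, n₁=9
x̄₂=53.167, s₂=7.083, n₂=6
s_p² = [8·6.320² + 5·7.083²]/13 = 43.8761
SE = √(s_p²·(1/9+1/6)) = 3.4911
t = (58.222−53.167)/3.4911 = 1.4481
df = 13
p-value (one-sided, H₁ less) = 0.91437
At α=0.1: p ≥ α → fail to reject H₀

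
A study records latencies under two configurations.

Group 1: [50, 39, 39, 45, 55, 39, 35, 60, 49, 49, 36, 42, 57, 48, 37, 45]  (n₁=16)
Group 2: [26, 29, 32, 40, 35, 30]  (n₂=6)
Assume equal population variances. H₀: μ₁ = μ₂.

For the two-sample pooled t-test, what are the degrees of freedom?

degrees of freedom = 20

df = n₁ + n₂ − 2 = 16 + 6 − 2 = 20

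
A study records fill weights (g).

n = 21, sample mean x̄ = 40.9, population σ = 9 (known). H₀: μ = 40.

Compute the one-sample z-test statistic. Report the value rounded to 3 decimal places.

test statistic = 0.458

SE = σ/√n = 9/√21 = 1.9640
z = (x̄−μ₀)/SE = (40.9−40)/1.9640 = 0.4583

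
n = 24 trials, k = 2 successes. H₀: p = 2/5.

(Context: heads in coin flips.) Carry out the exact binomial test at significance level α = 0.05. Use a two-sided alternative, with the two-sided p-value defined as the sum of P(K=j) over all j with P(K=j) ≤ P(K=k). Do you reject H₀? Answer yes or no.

reject H₀: yes

Exact binomial: n=24, k=2, p₀=2/5=0.4000
P(X=j) = C(n,j)·p₀^j·(1−p₀)^(n−j); p = Σ P(X=j) over j with P(X=j) ≤ P(X=2)
p-value (two-sided) = 0.00120
At α=0.05: p < α → reject H₀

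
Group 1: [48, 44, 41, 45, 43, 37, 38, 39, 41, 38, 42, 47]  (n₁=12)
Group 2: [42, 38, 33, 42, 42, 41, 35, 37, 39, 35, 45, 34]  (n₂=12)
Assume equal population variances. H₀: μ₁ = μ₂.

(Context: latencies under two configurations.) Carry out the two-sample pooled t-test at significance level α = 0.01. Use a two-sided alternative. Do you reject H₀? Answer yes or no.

x̄₁=41.917, s₁=3.605, n₁=12
x̄₂=38.583, s₂=3.848, n₂=12
s_p² = [11·3.605² + 11·3.848²]/22 = 13.9015
SE = √(s_p²·(1/12+1/12)) = 1.5221
t = (41.917−38.583)/1.5221 = 2.1899
df = 22
p-value (two-sided) = 0.03942
At α=0.01: p ≥ α → fail to reject H₀

reject H₀: no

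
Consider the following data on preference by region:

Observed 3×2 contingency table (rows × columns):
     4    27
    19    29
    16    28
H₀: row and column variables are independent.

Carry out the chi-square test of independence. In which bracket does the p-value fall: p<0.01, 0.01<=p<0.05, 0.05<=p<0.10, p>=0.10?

p-value bracket: 0.01<=p<0.05

Row totals [31, 48, 44], col totals [39, 84], n=123
χ² = (4−9.83)²/9.83 + (27−21.17)²/21.17 + (19−15.22)²/15.22 + (29−32.78)²/32.78 + (16−13.95)²/13.95 + (28−30.05)²/30.05 = 6.8777
df = 2
p-value (upper-tail) = 0.03210
→ bracket: 0.01<=p<0.05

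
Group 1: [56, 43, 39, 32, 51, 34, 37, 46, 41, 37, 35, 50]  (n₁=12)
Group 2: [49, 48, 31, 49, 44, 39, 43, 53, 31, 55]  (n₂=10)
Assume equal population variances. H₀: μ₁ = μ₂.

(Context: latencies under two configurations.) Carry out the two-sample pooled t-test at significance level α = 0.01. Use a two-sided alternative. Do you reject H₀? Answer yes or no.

x̄₁=41.750, s₁=7.569, n₁=12
x̄₂=44.200, s₂=8.377, n₂=10
s_p² = [11·7.569² + 9·8.377²]/20 = 63.0925
SE = √(s_p²·(1/12+1/10)) = 3.4010
t = (41.750−44.200)/3.4010 = -0.7204
df = 20
p-value (two-sided) = 0.47963
At α=0.01: p ≥ α → fail to reject H₀

reject H₀: no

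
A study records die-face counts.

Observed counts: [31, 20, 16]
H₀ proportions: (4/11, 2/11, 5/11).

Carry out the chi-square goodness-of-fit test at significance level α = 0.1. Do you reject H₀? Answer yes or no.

n = 67; E_i = n·p_i = [24.36, 12.18, 30.45]
χ² = (31−24.36)²/24.36 + (20−12.18)²/12.18 + (16−30.45)²/30.45 = 13.6858
df = 2
p-value (upper-tail) = 0.00107
At α=0.1: p < α → reject H₀

reject H₀: yes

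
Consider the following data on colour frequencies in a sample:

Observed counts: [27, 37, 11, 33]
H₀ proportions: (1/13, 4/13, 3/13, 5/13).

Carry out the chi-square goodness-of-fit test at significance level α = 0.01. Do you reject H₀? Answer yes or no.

n = 108; E_i = n·p_i = [8.31, 33.23, 24.92, 41.54]
χ² = (27−8.31)²/8.31 + (37−33.23)²/33.23 + (11−24.92)²/24.92 + (33−41.54)²/41.54 = 52.0184
df = 3
p-value (upper-tail) = 0.00000
At α=0.01: p < α → reject H₀

reject H₀: yes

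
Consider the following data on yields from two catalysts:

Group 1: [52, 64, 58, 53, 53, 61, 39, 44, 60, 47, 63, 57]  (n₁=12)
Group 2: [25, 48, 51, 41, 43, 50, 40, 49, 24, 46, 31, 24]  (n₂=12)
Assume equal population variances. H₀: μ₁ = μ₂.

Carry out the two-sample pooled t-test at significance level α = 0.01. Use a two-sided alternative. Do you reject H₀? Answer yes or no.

reject H₀: yes

x̄₁=54.250, s₁=7.806, n₁=12
x̄₂=39.333, s₂=10.551, n₂=12
s_p² = [11·7.806² + 11·10.551²]/22 = 86.1326
SE = √(s_p²·(1/12+1/12)) = 3.7889
t = (54.250−39.333)/3.7889 = 3.9370
df = 22
p-value (two-sided) = 0.00070
At α=0.01: p < α → reject H₀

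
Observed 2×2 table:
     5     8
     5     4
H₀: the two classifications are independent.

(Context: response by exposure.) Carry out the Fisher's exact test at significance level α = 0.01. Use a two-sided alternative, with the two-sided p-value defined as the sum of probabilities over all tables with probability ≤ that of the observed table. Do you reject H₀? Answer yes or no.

reject H₀: no

Margins: r₁=13, r₂=9, c₁=10, c₂=12, n=22
p_obs = C(13,5)·C(9,5)/C(22,10); sum pmf over tables with pmf ≤ p_obs
p-value (two-sided) = 0.66563
At α=0.01: p ≥ α → fail to reject H₀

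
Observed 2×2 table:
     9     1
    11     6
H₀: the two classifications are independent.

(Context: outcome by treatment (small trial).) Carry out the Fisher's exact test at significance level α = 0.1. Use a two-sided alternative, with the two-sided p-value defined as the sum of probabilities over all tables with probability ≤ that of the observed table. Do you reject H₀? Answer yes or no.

Margins: r₁=10, r₂=17, c₁=20, c₂=7, n=27
p_obs = C(10,9)·C(17,11)/C(27,20); sum pmf over tables with pmf ≤ p_obs
p-value (two-sided) = 0.20401
At α=0.1: p ≥ α → fail to reject H₀

reject H₀: no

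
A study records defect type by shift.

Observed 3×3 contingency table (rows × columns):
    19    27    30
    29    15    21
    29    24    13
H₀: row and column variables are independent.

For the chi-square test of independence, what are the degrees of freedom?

df = (r−1)(c−1) = (3−1)·(3−1) = 4

degrees of freedom = 4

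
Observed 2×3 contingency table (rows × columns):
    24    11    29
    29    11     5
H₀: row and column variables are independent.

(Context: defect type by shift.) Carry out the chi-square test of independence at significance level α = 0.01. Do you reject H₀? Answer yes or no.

Row totals [64, 45], col totals [53, 22, 34], n=109
χ² = (24−31.12)²/31.12 + (11−12.92)²/12.92 + (29−19.96)²/19.96 + (29−21.88)²/21.88 + (11−9.08)²/9.08 + (5−14.04)²/14.04 = 14.5428
df = 2
p-value (upper-tail) = 0.00070
At α=0.01: p < α → reject H₀

reject H₀: yes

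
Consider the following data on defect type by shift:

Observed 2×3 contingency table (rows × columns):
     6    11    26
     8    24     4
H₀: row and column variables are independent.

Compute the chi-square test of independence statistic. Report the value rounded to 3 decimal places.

test statistic = 20.791

Row totals [43, 36], col totals [14, 35, 30], n=79
χ² = (6−7.62)²/7.62 + (11−19.05)²/19.05 + (26−16.33)²/16.33 + (8−6.38)²/6.38 + (24−15.95)²/15.95 + (4−13.67)²/13.67 = 20.7906
df = 2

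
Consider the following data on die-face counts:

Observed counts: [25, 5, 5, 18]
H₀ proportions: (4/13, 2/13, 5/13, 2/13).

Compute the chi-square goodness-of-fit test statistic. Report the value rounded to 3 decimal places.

test statistic = 29.354

n = 53; E_i = n·p_i = [16.31, 8.15, 20.38, 8.15]
χ² = (25−16.31)²/16.31 + (5−8.15)²/8.15 + (5−20.38)²/20.38 + (18−8.15)²/8.15 = 29.3538
df = 3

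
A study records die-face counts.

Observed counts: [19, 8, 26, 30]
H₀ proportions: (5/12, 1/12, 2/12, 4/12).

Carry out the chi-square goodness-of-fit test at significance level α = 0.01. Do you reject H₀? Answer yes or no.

n = 83; E_i = n·p_i = [34.58, 6.92, 13.83, 27.67]
χ² = (19−34.58)²/34.58 + (8−6.92)²/6.92 + (26−13.83)²/13.83 + (30−27.67)²/27.67 = 18.0892
df = 3
p-value (upper-tail) = 0.00042
At α=0.01: p < α → reject H₀

reject H₀: yes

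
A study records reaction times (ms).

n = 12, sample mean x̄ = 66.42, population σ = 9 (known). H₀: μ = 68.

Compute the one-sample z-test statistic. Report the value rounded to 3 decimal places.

test statistic = -0.608

SE = σ/√n = 9/√12 = 2.5981
z = (x̄−μ₀)/SE = (66.42−68)/2.5981 = -0.6081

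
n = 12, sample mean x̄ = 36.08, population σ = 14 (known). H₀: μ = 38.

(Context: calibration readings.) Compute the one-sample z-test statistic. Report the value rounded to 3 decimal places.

SE = σ/√n = 14/√12 = 4.0415
z = (x̄−μ₀)/SE = (36.08−38)/4.0415 = -0.4751

test statistic = -0.475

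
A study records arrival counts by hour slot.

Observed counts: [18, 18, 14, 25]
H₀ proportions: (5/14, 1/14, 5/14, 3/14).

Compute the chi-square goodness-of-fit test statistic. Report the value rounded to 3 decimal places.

test statistic = 43.782

n = 75; E_i = n·p_i = [26.79, 5.36, 26.79, 16.07]
χ² = (18−26.79)²/26.79 + (18−5.36)²/5.36 + (14−26.79)²/26.79 + (25−16.07)²/16.07 = 43.7822
df = 3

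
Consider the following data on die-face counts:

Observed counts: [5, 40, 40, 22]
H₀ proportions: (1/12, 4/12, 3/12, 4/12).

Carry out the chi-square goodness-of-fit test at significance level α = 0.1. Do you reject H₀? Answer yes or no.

n = 107; E_i = n·p_i = [8.92, 35.67, 26.75, 35.67]
χ² = (5−8.92)²/8.92 + (40−35.67)²/35.67 + (40−26.75)²/26.75 + (22−35.67)²/35.67 = 14.0467
df = 3
p-value (upper-tail) = 0.00284
At α=0.1: p < α → reject H₀

reject H₀: yes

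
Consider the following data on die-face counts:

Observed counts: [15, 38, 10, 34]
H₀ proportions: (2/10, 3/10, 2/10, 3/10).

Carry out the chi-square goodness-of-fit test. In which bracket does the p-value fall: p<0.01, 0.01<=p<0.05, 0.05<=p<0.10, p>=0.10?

n = 97; E_i = n·p_i = [19.40, 29.10, 19.40, 29.10]
χ² = (15−19.40)²/19.40 + (38−29.10)²/29.10 + (10−19.40)²/19.40 + (34−29.10)²/29.10 = 9.0997
df = 3
p-value (upper-tail) = 0.02799
→ bracket: 0.01<=p<0.05

p-value bracket: 0.01<=p<0.05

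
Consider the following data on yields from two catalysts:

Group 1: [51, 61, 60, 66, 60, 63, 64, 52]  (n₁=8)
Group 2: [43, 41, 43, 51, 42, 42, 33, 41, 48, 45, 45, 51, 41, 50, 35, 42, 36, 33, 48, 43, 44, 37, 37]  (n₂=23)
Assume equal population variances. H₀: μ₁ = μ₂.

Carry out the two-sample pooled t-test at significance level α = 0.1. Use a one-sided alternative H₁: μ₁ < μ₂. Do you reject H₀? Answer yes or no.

reject H₀: no

x̄₁=59.625, s₁=5.423, n₁=8
x̄₂=42.217, s₂=5.317, n₂=23
s_p² = [7·5.423² + 22·5.317²]/29 = 28.5444
SE = √(s_p²·(1/8+1/23)) = 2.1930
t = (59.625−42.217)/2.1930 = 7.9379
df = 29
p-value (one-sided, H₁ less) = 1.00000
At α=0.1: p ≥ α → fail to reject H₀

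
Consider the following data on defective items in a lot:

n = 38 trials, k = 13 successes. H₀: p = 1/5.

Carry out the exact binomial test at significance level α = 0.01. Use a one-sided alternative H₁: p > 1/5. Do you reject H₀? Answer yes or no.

Exact binomial: n=38, k=13, p₀=1/5=0.2000
P(X≥13) from Σ C(n,i)·p₀^i·(1−p₀)^(n−i)
p-value (one-sided, H₁ greater) = 0.02879
At α=0.01: p ≥ α → fail to reject H₀

reject H₀: no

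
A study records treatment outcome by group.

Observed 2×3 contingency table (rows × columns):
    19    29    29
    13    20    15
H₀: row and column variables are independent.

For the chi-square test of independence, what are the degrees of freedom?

df = (r−1)(c−1) = (2−1)·(3−1) = 2

degrees of freedom = 2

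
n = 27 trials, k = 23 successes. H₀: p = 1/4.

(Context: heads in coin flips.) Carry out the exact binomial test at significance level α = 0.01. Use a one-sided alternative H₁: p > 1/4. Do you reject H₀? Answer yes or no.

Exact binomial: n=27, k=23, p₀=1/4=0.2500
P(X≥23) from Σ C(n,i)·p₀^i·(1−p₀)^(n−i)
p-value (one-sided, H₁ greater) = 0.00000
At α=0.01: p < α → reject H₀

reject H₀: yes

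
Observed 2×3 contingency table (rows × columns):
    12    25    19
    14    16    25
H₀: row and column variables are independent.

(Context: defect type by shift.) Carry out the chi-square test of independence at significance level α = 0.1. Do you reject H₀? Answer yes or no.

reject H₀: no

Row totals [56, 55], col totals [26, 41, 44], n=111
χ² = (12−13.12)²/13.12 + (25−20.68)²/20.68 + (19−22.20)²/22.20 + (14−12.88)²/12.88 + (16−20.32)²/20.32 + (25−21.80)²/21.80 = 2.9389
df = 2
p-value (upper-tail) = 0.23006
At α=0.1: p ≥ α → fail to reject H₀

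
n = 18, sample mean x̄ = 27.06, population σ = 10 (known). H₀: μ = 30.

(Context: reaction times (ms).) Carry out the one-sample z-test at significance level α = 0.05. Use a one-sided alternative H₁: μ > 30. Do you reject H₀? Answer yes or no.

SE = σ/√n = 10/√18 = 2.3570
z = (x̄−μ₀)/SE = (27.06−30)/2.3570 = -1.2473
p-value (one-sided, H₁ greater) = 0.89386
At α=0.05: p ≥ α → fail to reject H₀

reject H₀: no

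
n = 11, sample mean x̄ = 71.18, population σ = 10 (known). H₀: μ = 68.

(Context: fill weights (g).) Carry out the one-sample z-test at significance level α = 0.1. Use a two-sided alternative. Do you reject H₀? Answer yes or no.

reject H₀: no

SE = σ/√n = 10/√11 = 3.0151
z = (x̄−μ₀)/SE = (71.18−68)/3.0151 = 1.0547
p-value (two-sided) = 0.29157
At α=0.1: p ≥ α → fail to reject H₀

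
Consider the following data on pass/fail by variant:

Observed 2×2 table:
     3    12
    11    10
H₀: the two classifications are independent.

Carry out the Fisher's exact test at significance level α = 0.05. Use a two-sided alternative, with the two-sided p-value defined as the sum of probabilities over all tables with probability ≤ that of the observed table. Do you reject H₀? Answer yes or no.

Margins: r₁=15, r₂=21, c₁=14, c₂=22, n=36
p_obs = C(15,3)·C(21,11)/C(36,14); sum pmf over tables with pmf ≤ p_obs
p-value (two-sided) = 0.08330
At α=0.05: p ≥ α → fail to reject H₀

reject H₀: no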